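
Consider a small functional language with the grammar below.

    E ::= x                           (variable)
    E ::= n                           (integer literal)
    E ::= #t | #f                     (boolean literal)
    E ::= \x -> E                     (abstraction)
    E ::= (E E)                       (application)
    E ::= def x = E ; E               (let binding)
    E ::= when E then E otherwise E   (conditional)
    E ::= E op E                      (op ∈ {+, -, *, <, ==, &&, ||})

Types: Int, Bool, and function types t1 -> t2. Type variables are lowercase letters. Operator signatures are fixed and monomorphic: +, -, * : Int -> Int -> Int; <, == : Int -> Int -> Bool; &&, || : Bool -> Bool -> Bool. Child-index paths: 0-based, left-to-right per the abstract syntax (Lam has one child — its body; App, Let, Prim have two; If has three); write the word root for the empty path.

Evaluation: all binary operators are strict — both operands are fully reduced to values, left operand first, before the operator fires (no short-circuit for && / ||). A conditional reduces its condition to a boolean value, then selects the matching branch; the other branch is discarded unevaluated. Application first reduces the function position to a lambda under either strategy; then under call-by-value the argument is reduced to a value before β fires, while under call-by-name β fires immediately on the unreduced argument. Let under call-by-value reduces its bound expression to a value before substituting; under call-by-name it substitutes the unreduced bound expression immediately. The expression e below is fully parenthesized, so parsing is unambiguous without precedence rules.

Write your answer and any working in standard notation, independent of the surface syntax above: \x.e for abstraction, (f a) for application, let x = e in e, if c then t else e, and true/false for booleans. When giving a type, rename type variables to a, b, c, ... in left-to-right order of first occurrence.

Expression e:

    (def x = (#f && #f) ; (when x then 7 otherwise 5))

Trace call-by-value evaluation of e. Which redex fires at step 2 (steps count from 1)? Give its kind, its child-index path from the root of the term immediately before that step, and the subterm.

Working:
step 0: (let x = (false && false) in (if x then 7 else 5))
step 1: [delta@0] (let x = false in (if x then 7 else 5))
step 2: [let@root] (if false then 7 else 5)

Answer: let at root : (let x = false in (if x then 7 else 5))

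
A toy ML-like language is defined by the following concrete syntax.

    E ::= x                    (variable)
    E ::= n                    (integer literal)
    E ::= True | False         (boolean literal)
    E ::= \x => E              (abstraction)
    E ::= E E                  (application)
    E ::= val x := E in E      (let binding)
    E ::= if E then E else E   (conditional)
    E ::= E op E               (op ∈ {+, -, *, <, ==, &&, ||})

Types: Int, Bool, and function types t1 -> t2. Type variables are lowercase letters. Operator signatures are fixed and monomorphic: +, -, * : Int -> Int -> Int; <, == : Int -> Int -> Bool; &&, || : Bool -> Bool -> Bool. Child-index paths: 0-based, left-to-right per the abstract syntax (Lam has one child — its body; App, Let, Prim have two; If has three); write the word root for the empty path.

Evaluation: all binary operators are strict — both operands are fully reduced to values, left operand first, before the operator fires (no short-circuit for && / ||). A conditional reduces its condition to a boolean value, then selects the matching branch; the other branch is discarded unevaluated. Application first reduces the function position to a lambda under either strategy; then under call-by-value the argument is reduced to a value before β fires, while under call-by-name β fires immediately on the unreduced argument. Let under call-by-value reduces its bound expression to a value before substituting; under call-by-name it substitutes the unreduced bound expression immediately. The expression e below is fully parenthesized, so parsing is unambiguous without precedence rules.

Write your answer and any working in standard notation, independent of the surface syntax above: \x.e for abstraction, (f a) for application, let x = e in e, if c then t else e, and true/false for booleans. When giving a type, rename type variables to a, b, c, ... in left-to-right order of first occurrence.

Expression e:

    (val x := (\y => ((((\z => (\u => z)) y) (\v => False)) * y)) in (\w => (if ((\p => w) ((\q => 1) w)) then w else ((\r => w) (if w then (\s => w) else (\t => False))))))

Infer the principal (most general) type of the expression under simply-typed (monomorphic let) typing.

Working:
z : b
\u._ : c -> b
\z._ : b -> c -> b
y : a
  unify b -> c -> b ~ a -> d
  unify b ~ a
  unify c -> a ~ d
_ _ : c -> a
\v._ : e -> Bool
  unify c -> a ~ (e -> Bool) -> f
  unify c ~ e -> Bool
  unify a ~ f
_ _ : f
  unify f ~ Int
y : Int
  unify Int ~ Int
\y._ : Int -> Int
let x : Int -> Int
w : g
\p._ : h -> g
\q._ : i -> Int
w : g
  unify i -> Int ~ g -> j
  unify i ~ g
  unify Int ~ j
_ _ : Int
  unify h -> g ~ Int -> k
  unify h ~ Int
  unify g ~ k
_ _ : k
  unify k ~ Bool
w : Bool
w : Bool
\r._ : l -> Bool
w : Bool
  unify Bool ~ Bool
w : Bool
\s._ : m -> Bool
\t._ : n -> Bool
  unify m -> Bool ~ n -> Bool
  unify m ~ n
  unify Bool ~ Bool
  unify l -> Bool ~ (n -> Bool) -> o
  unify l ~ n -> Bool
  unify Bool ~ o
_ _ : Bool
  unify Bool ~ Bool
\w._ : Bool -> Bool

Answer: Bool -> Bool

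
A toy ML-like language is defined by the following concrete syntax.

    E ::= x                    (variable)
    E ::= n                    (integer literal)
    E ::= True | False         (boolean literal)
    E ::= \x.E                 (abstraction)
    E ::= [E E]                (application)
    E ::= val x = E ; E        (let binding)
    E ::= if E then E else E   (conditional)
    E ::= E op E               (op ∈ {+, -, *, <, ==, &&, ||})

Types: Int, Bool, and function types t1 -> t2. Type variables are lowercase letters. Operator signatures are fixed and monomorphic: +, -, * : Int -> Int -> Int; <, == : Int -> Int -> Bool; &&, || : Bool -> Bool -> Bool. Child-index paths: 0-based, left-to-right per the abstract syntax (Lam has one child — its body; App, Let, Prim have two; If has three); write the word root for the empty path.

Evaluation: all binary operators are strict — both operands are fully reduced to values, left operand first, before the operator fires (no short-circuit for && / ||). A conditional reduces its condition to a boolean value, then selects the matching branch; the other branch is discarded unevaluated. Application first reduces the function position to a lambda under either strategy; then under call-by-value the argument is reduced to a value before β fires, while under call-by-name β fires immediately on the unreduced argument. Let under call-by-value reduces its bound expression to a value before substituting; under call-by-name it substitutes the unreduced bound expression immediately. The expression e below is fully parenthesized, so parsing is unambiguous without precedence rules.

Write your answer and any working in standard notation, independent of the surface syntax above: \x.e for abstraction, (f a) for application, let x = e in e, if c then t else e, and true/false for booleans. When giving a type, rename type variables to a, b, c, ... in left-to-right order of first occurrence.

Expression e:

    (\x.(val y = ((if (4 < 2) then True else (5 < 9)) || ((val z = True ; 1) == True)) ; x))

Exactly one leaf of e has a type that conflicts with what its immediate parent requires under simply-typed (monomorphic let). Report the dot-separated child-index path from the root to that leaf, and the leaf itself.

Derivation:
  unify Int ~ Int
  unify Int ~ Int
  unify Bool ~ Bool
  unify Int ~ Int
  unify Int ~ Int
  unify Bool ~ Bool
  unify Bool ~ Bool
let z : Bool
  unify Int ~ Int
  unify Bool ~ Int
  FAIL: mismatch Bool ~ Int

Answer: 0.0.1.1 : true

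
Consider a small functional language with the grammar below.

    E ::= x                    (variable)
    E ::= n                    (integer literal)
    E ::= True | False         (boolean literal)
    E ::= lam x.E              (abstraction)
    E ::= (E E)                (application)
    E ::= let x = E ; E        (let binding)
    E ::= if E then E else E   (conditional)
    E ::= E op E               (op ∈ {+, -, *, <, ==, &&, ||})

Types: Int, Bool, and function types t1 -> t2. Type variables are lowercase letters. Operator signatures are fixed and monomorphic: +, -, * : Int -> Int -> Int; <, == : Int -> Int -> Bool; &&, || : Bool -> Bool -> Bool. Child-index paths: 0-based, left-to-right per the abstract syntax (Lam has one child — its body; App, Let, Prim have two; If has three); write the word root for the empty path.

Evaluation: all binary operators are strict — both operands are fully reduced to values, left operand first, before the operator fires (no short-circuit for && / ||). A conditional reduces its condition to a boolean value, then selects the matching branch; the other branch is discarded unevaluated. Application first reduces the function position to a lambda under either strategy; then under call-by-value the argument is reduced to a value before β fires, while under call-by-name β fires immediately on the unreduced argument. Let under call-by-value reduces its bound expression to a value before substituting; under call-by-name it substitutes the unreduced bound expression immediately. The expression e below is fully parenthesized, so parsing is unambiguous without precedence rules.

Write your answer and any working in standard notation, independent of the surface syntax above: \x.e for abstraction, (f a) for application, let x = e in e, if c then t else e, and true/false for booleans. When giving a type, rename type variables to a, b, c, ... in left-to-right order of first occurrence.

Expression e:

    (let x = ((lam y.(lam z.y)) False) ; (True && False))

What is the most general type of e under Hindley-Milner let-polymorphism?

Answer: Bool

Trace:
y : a
\z._ : b -> a
\y._ : a -> b -> a
  unify a -> b -> a ~ Bool -> c
  unify a ~ Bool
  unify b -> Bool ~ c
_ _ : b -> Bool
let x : forall. b -> Bool
  unify Bool ~ Bool
  unify Bool ~ Bool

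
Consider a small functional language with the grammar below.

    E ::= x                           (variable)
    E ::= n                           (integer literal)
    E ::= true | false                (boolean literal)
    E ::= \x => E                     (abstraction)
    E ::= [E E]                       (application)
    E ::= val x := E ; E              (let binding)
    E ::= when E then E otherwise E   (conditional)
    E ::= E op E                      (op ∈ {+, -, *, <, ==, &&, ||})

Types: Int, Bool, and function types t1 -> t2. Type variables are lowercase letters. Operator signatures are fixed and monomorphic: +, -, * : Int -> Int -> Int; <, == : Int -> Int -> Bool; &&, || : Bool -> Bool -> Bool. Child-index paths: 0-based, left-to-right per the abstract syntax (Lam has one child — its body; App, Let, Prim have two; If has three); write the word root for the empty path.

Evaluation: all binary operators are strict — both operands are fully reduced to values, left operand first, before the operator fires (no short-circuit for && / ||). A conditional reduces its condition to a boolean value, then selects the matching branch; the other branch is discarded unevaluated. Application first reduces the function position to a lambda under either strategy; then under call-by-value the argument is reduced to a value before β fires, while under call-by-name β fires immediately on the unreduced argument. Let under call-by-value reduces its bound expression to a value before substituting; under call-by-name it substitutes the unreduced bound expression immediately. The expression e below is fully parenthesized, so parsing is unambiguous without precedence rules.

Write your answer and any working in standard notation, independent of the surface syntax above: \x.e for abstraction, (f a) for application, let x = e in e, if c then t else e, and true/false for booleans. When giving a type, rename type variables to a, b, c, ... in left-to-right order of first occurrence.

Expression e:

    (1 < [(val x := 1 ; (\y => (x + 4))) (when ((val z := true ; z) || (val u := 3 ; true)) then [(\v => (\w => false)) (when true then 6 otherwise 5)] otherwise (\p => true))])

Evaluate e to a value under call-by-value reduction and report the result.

Answer: true

Derivation:
step 0: (1 < ((let x = 1 in (\y.(x + 4))) (if ((let z = true in z) || (let u = 3 in true)) then ((\v.(\w.false)) (if true then 6 else 5)) else (\p.true))))
step 1: [let@1.0] (1 < ((\y.(1 + 4)) (if ((let z = true in z) || (let u = 3 in true)) then ((\v.(\w.false)) (if true then 6 else 5)) else (\p.true))))
step 2: [let@1.1.0.0] (1 < ((\y.(1 + 4)) (if (true || (let u = 3 in true)) then ((\v.(\w.false)) (if true then 6 else 5)) else (\p.true))))
step 3: [let@1.1.0.1] (1 < ((\y.(1 + 4)) (if (true || true) then ((\v.(\w.false)) (if true then 6 else 5)) else (\p.true))))
step 4: [delta@1.1.0] (1 < ((\y.(1 + 4)) (if true then ((\v.(\w.false)) (if true then 6 else 5)) else (\p.true))))
step 5: [if@1.1] (1 < ((\y.(1 + 4)) ((\v.(\w.false)) (if true then 6 else 5))))
step 6: [if@1.1.1] (1 < ((\y.(1 + 4)) ((\v.(\w.false)) 6)))
step 7: [beta@1.1] (1 < ((\y.(1 + 4)) (\w.false)))
step 8: [beta@1] (1 < (1 + 4))
step 9: [delta@1] (1 < 5)
step 10: [delta@root] true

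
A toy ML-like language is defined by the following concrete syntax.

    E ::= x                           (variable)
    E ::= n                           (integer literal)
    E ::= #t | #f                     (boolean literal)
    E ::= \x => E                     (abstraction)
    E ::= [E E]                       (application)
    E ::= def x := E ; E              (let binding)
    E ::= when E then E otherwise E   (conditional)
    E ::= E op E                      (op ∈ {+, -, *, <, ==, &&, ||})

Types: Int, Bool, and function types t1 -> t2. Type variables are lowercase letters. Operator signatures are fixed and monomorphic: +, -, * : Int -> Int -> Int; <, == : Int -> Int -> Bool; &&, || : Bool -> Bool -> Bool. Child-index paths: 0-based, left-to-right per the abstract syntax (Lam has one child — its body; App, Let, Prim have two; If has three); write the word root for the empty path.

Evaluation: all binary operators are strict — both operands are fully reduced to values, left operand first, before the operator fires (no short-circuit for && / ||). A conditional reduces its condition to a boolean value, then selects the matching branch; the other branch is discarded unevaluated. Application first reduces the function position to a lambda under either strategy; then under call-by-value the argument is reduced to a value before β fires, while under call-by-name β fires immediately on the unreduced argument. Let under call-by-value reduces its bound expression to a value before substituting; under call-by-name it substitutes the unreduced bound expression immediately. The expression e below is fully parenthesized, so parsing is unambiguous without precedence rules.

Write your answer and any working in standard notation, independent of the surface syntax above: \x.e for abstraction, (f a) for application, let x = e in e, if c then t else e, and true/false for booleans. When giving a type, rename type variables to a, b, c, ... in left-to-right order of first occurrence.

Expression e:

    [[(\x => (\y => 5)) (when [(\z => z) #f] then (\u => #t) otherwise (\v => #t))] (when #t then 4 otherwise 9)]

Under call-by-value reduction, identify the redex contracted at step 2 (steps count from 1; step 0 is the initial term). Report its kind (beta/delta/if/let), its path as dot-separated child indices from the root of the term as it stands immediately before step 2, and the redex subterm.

Answer: if at 0.1 : (if false then (\u.true) else (\v.true))

Working:
step 0: (((\x.(\y.5)) (if ((\z.z) false) then (\u.true) else (\v.true))) (if true then 4 else 9))
step 1: [beta@0.1.0] (((\x.(\y.5)) (if false then (\u.true) else (\v.true))) (if true then 4 else 9))
step 2: [if@0.1] (((\x.(\y.5)) (\v.true)) (if true then 4 else 9))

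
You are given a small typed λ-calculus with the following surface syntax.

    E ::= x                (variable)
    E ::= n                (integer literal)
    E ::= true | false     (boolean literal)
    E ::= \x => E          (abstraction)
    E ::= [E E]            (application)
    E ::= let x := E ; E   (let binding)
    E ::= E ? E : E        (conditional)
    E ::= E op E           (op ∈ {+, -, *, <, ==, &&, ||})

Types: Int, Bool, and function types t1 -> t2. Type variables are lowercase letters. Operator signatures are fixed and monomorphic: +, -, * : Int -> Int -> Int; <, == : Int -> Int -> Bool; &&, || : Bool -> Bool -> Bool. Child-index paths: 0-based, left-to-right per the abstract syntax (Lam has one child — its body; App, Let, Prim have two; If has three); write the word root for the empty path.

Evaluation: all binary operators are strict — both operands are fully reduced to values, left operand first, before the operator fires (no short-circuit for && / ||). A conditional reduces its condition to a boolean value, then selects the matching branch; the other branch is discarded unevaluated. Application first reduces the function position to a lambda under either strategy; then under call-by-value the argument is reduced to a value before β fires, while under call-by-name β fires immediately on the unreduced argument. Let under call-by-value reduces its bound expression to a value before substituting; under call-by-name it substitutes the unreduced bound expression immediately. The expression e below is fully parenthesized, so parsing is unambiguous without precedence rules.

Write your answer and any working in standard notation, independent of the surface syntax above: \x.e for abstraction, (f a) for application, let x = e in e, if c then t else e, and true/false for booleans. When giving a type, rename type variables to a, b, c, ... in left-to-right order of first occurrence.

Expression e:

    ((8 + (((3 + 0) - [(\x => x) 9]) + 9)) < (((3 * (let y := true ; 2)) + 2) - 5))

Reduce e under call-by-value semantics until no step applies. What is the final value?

Answer: false

Derivation:
step 0: ((8 + (((3 + 0) - ((\x.x) 9)) + 9)) < (((3 * (let y = true in 2)) + 2) - 5))
step 1: [delta@0.1.0.0] ((8 + ((3 - ((\x.x) 9)) + 9)) < (((3 * (let y = true in 2)) + 2) - 5))
step 2: [beta@0.1.0.1] ((8 + ((3 - 9) + 9)) < (((3 * (let y = true in 2)) + 2) - 5))
step 3: [delta@0.1.0] ((8 + (-6 + 9)) < (((3 * (let y = true in 2)) + 2) - 5))
step 4: [delta@0.1] ((8 + 3) < (((3 * (let y = true in 2)) + 2) - 5))
step 5: [delta@0] (11 < (((3 * (let y = true in 2)) + 2) - 5))
step 6: [let@1.0.0.1] (11 < (((3 * 2) + 2) - 5))
step 7: [delta@1.0.0] (11 < ((6 + 2) - 5))
step 8: [delta@1.0] (11 < (8 - 5))
step 9: [delta@1] (11 < 3)
step 10: [delta@root] false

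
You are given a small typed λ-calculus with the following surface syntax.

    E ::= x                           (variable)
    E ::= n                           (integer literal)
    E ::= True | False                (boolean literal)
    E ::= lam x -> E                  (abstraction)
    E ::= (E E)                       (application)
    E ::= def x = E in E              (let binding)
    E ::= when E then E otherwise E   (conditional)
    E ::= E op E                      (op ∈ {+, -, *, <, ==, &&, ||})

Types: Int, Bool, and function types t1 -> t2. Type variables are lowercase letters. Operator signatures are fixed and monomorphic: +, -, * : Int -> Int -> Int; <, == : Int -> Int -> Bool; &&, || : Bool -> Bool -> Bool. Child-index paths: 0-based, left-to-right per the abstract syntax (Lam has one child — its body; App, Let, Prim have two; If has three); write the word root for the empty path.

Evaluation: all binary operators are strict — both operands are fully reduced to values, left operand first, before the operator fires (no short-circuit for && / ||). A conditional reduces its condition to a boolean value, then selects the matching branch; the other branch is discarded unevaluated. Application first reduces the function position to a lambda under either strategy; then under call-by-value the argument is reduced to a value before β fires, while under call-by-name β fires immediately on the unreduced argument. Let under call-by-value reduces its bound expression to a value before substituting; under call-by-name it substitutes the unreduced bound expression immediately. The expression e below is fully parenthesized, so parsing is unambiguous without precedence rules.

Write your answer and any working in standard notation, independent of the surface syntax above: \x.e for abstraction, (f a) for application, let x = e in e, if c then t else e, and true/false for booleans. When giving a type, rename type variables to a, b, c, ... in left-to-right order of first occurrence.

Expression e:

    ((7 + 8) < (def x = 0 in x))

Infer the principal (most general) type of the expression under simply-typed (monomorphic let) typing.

Answer: Bool

Derivation:
  unify Int ~ Int
  unify Int ~ Int
  unify Int ~ Int
let x : Int
x : Int
  unify Int ~ Int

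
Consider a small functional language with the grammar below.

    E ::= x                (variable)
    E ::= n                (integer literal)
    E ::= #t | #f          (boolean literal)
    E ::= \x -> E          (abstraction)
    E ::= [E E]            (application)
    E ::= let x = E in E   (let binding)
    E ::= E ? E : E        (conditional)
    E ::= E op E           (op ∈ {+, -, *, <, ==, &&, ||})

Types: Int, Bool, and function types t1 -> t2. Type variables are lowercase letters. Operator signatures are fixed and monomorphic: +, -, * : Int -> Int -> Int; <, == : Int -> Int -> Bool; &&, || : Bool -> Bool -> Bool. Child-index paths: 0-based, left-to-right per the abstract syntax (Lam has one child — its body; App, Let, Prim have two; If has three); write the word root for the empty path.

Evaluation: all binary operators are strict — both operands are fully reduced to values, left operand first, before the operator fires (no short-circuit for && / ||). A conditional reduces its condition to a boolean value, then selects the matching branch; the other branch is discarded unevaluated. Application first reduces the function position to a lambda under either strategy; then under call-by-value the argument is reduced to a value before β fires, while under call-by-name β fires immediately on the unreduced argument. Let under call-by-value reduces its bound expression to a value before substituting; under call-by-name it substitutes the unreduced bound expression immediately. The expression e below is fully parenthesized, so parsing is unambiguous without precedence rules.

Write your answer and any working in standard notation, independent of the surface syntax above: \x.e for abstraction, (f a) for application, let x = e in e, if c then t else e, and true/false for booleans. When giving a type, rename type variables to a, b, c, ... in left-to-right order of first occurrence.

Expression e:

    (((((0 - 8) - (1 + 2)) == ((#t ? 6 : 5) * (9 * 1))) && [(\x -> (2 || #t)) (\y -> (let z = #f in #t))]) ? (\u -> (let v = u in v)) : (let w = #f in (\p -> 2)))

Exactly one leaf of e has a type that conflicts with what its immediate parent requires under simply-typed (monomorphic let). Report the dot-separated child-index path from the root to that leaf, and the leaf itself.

Trace:
  unify Int ~ Int
  unify Int ~ Int
  unify Int ~ Int
  unify Int ~ Int
  unify Int ~ Int
  unify Int ~ Int
  unify Int ~ Int
  unify Bool ~ Bool
  unify Int ~ Int
  unify Int ~ Int
  unify Int ~ Int
  unify Int ~ Int
  unify Int ~ Int
  unify Int ~ Int
  unify Bool ~ Bool
  unify Int ~ Bool
  FAIL: mismatch Int ~ Bool

Answer: 0.1.0.0.0 : 2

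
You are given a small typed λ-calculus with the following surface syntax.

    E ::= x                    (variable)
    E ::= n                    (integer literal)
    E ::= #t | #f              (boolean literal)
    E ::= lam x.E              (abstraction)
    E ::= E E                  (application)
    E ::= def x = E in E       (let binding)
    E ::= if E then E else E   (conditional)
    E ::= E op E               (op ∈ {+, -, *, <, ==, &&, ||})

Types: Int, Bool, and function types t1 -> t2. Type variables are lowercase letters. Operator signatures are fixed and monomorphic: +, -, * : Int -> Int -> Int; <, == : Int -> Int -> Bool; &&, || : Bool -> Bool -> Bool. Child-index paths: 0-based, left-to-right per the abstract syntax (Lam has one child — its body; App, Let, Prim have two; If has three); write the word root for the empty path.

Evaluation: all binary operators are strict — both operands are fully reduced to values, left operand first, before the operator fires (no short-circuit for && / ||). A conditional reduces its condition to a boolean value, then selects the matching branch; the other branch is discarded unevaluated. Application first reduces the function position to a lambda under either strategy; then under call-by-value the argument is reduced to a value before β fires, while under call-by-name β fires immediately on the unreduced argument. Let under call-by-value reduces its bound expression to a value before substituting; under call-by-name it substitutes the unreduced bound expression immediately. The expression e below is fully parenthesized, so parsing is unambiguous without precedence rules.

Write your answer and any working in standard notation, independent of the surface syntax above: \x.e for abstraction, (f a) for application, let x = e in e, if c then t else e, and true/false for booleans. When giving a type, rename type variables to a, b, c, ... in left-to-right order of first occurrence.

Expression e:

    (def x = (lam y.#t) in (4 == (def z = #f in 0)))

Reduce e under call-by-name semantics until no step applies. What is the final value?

Answer: false

Trace:
step 0: (let x = (\y.true) in (4 == (let z = false in 0)))
step 1: [let@root] (4 == (let z = false in 0))
step 2: [let@1] (4 == 0)
step 3: [delta@root] false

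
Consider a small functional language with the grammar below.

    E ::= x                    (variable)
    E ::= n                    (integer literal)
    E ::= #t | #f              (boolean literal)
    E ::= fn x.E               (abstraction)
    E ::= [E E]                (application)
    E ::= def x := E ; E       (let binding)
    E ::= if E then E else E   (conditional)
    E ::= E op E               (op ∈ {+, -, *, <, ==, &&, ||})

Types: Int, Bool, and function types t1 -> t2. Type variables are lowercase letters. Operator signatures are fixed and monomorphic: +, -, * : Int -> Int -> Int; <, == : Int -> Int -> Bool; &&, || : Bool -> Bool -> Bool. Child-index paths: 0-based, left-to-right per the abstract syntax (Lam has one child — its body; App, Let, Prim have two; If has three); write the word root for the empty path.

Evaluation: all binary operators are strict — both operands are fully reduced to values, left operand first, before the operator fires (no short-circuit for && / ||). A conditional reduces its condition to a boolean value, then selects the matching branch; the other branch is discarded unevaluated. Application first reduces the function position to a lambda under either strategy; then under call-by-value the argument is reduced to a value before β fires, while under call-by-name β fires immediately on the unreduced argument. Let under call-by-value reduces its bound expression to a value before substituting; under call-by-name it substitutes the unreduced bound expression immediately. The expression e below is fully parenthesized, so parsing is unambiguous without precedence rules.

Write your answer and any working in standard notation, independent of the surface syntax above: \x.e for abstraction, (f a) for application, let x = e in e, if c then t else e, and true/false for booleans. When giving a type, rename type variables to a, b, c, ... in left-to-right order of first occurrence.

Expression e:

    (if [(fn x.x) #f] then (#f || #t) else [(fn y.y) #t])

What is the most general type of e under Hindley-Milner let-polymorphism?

Trace:
x : a
\x._ : a -> a
  unify a -> a ~ Bool -> b
  unify a ~ Bool
  unify Bool ~ b
_ _ : Bool
  unify Bool ~ Bool
  unify Bool ~ Bool
  unify Bool ~ Bool
y : c
\y._ : c -> c
  unify c -> c ~ Bool -> d
  unify c ~ Bool
  unify Bool ~ d
_ _ : Bool
  unify Bool ~ Bool

Answer: Bool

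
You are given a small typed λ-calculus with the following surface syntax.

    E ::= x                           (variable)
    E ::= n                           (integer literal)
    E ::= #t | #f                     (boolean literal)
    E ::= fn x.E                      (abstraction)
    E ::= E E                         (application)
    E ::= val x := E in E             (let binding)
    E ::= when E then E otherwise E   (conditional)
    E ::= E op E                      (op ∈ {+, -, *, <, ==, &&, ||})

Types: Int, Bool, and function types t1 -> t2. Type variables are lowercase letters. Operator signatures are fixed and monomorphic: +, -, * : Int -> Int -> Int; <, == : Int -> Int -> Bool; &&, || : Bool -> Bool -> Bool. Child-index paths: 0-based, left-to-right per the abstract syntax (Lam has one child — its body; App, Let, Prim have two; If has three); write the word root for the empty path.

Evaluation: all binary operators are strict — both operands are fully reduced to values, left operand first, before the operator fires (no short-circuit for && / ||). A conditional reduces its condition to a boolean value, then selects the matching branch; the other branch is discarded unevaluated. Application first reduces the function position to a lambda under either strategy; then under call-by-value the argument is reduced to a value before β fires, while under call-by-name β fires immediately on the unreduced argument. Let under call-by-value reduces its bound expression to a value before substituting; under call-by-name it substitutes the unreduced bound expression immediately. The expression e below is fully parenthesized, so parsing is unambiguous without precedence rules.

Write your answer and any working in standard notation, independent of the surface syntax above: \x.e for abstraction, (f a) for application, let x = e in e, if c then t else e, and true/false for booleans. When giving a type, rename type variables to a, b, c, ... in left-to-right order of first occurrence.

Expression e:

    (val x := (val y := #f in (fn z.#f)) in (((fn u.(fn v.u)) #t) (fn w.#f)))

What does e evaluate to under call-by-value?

Answer: true

Derivation:
step 0: (let x = (let y = false in (\z.false)) in (((\u.(\v.u)) true) (\w.false)))
step 1: [let@0] (let x = (\z.false) in (((\u.(\v.u)) true) (\w.false)))
step 2: [let@root] (((\u.(\v.u)) true) (\w.false))
step 3: [beta@0] ((\v.true) (\w.false))
step 4: [beta@root] true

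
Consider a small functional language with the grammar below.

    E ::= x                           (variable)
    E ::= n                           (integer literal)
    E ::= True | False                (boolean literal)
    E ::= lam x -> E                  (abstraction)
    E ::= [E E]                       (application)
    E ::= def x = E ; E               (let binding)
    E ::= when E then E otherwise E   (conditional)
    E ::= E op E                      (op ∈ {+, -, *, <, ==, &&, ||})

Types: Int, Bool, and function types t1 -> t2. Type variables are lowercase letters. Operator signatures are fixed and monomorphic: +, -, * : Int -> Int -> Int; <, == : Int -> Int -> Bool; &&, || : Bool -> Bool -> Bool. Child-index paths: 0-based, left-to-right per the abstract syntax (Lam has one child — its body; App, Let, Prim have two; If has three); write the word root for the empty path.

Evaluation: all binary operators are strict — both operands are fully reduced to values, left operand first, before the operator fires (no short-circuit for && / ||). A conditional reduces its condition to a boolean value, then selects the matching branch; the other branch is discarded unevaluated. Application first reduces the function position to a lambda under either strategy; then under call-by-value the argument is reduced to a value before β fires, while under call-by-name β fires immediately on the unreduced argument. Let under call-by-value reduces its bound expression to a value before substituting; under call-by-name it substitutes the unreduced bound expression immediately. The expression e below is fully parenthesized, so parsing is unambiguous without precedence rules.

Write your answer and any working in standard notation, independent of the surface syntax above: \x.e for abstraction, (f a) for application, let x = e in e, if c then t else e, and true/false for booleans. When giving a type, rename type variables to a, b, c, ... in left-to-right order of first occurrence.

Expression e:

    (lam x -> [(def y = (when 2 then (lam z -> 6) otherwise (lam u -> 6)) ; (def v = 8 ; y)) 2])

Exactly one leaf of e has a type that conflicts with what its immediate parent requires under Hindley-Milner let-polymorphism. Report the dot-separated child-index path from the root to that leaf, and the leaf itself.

Answer: 0.0.0.0 : 2

Trace:
  unify Int ~ Bool
  FAIL: mismatch Int ~ Bool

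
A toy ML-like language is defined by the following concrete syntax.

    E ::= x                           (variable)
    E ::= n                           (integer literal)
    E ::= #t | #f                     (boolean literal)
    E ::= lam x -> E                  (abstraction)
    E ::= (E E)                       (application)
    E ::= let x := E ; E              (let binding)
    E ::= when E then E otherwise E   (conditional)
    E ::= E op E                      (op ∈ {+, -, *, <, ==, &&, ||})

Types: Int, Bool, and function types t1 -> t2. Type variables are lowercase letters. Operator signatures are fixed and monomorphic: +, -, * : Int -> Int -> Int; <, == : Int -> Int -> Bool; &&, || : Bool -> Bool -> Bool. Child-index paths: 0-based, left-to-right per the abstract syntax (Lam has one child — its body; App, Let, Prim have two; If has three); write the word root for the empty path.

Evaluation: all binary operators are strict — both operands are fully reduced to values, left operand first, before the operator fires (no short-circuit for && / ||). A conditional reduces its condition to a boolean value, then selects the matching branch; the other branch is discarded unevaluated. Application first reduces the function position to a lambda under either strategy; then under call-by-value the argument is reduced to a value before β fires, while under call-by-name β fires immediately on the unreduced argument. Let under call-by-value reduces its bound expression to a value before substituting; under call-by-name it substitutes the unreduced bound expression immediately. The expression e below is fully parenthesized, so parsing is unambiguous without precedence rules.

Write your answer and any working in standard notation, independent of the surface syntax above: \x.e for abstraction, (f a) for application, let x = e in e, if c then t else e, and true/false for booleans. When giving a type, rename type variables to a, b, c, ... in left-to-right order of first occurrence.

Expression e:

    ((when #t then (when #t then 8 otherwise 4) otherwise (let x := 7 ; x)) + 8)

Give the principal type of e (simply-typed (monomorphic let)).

Trace:
  unify Bool ~ Bool
  unify Bool ~ Bool
  unify Int ~ Int
let x : Int
x : Int
  unify Int ~ Int
  unify Int ~ Int
  unify Int ~ Int

Answer: Int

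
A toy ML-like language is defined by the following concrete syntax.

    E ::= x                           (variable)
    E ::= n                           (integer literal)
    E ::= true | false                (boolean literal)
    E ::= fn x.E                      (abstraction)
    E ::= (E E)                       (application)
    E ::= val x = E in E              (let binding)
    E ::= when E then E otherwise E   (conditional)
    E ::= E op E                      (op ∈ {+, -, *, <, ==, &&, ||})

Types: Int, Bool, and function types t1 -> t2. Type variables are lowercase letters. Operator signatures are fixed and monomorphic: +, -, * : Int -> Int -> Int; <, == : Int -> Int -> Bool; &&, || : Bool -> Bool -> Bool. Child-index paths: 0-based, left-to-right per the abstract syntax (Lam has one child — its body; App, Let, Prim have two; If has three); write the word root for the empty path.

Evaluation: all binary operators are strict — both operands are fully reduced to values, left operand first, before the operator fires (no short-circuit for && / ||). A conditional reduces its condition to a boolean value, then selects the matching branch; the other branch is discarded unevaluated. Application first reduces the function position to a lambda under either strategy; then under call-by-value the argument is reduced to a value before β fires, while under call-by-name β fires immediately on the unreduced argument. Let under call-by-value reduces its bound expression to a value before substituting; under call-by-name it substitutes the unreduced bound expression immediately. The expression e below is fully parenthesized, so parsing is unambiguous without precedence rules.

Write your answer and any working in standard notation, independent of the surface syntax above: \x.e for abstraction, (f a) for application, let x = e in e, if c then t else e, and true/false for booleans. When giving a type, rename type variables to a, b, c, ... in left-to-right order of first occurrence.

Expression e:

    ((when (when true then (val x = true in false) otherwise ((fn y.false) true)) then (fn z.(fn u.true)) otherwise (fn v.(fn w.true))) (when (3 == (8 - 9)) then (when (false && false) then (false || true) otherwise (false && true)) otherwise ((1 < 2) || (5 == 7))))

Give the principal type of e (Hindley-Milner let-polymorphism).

Answer: a -> Bool

Derivation:
  unify Bool ~ Bool
let x : Bool
\y._ : a -> Bool
  unify a -> Bool ~ Bool -> b
  unify a ~ Bool
  unify Bool ~ b
_ _ : Bool
  unify Bool ~ Bool
  unify Bool ~ Bool
\u._ : d -> Bool
\z._ : c -> d -> Bool
\w._ : f -> Bool
\v._ : e -> f -> Bool
  unify c -> d -> Bool ~ e -> f -> Bool
  unify c ~ e
  unify d -> Bool ~ f -> Bool
  unify d ~ f
  unify Bool ~ Bool
  unify Int ~ Int
  unify Int ~ Int
  unify Int ~ Int
  unify Int ~ Int
  unify Bool ~ Bool
  unify Bool ~ Bool
  unify Bool ~ Bool
  unify Bool ~ Bool
  unify Bool ~ Bool
  unify Bool ~ Bool
  unify Bool ~ Bool
  unify Bool ~ Bool
  unify Bool ~ Bool
  unify Int ~ Int
  unify Int ~ Int
  unify Bool ~ Bool
  unify Int ~ Int
  unify Int ~ Int
  unify Bool ~ Bool
  unify Bool ~ Bool
  unify e -> f -> Bool ~ Bool -> g
  unify e ~ Bool
  unify f -> Bool ~ g
_ _ : f -> Bool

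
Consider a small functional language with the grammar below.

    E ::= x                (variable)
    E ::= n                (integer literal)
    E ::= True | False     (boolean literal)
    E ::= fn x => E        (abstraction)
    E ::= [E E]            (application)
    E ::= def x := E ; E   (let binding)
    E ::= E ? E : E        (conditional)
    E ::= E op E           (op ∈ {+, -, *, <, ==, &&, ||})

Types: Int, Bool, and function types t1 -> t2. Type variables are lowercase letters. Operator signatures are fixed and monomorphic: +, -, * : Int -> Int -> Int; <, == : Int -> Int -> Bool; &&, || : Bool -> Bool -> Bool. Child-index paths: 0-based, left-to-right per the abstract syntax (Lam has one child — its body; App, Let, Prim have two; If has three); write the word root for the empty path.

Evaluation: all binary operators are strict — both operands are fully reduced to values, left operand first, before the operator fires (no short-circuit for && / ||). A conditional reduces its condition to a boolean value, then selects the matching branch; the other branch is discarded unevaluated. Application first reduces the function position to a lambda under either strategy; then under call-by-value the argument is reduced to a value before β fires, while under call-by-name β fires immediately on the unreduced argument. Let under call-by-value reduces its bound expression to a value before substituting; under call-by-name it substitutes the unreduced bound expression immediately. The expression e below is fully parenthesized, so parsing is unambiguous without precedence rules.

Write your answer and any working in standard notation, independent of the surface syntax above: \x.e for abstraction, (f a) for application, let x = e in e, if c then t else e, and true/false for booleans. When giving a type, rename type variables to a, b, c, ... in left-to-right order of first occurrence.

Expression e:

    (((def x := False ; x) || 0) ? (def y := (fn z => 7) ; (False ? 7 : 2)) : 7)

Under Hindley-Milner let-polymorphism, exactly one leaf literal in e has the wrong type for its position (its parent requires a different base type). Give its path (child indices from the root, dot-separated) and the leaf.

Derivation:
let x : Bool
x : Bool
  unify Bool ~ Bool
  unify Int ~ Bool
  FAIL: mismatch Int ~ Bool

Answer: 0.1 : 0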